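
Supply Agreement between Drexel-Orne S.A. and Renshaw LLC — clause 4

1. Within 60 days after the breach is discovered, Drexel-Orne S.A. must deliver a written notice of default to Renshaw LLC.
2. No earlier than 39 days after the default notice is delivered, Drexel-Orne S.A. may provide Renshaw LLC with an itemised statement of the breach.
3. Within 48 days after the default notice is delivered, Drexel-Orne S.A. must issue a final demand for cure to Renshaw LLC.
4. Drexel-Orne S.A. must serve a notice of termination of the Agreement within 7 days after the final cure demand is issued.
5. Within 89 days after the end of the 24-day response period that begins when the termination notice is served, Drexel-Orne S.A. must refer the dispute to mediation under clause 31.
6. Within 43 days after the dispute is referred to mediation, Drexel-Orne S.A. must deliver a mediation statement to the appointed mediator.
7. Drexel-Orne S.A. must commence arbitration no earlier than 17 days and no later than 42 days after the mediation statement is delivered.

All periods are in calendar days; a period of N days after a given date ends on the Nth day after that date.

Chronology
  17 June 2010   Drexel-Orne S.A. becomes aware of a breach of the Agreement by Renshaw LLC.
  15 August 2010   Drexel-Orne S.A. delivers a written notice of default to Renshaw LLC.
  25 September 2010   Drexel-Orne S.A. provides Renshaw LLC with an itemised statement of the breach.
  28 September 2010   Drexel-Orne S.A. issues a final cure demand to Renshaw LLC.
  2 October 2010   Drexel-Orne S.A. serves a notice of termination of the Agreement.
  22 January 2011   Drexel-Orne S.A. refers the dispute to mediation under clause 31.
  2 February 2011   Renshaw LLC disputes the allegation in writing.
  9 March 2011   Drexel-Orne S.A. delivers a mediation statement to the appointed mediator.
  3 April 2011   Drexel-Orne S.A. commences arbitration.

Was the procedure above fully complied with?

Step 1 — counting 60 days from 17 June 2010 (when the breach is discovered) gives a deadline of 16 August 2010; completed 15 August 2010, before the deadline.
Step 2 — must wait 39 days from 15 August 2010 (when the default notice is delivered), so not before 23 September 2010; 25 September 2010 is on or after that date.
Step 3 — counting 48 days from 15 August 2010 (when the default notice is delivered) gives a deadline of 2 October 2010; done 28 September 2010 — timely.
Step 4 — counting 7 days from 28 September 2010 (when the final cure demand is issued) gives a deadline of 5 October 2010; completed 2 October 2010, before the deadline.
Step 5 — counting 89 days from 26 October 2010 (end of the 24-day response period, which began when the termination notice is served on 2 October 2010) gives a deadline of 23 January 2011; done 22 January 2011 — timely.
Step 6 — counting 43 days from 22 January 2011 (when the dispute is referred to mediation) gives a deadline of 6 March 2011; done 9 March 2011 — 3 days late.

No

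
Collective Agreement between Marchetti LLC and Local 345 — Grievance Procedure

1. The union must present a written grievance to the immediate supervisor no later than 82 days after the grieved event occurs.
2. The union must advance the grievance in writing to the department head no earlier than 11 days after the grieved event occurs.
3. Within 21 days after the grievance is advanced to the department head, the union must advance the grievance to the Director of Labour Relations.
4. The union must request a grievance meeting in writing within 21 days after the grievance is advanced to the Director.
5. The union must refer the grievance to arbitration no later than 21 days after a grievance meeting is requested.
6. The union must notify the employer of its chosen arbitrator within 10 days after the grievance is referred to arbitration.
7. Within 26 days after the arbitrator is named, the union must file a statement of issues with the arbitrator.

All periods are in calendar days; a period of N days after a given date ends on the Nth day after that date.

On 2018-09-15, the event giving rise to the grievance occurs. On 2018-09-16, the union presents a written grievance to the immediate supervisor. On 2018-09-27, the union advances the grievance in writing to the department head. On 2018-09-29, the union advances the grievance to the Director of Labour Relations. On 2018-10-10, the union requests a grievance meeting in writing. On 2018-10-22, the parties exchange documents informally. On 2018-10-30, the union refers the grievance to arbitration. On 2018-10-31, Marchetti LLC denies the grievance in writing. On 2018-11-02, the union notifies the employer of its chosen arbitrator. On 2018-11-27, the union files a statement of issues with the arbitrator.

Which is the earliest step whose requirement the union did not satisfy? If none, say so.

(1) due by 2018-09-15 + 82 days = 2018-12-06; 2018-09-16 is within that limit.
(2) permitted from 2018-09-15 + 11 days = 2018-09-26 onward; done 2018-09-27, after the minimum wait.
(3) due by 2018-09-27 + 21 days = 2018-10-18; 2018-09-29 is within that limit.
(4) due by 2018-09-29 + 21 days = 2018-10-20; completed 2018-10-10, before the deadline.
(5) due by 2018-10-10 + 21 days = 2018-10-31; completed 2018-10-30, before the deadline.
(6) due by 2018-10-30 + 10 days = 2018-11-09; done 2018-11-02 — timely.
(7) due by 2018-11-02 + 26 days = 2018-11-28; completed 2018-11-27, before the deadline.

None — every step was satisfied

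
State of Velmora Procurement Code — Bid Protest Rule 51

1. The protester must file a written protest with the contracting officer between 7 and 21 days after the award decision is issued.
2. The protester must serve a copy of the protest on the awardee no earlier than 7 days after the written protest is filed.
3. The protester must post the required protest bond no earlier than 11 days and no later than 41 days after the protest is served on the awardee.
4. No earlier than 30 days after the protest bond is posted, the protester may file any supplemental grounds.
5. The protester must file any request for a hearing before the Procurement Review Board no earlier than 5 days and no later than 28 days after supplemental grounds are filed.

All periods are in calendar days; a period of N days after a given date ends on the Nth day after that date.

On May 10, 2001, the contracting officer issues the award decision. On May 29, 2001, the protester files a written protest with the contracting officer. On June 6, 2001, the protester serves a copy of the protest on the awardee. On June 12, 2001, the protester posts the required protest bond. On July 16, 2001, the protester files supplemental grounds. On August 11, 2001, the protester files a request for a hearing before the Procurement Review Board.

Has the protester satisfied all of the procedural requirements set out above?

No

Step 1: the window is 7–21 days after May 10, 2001 (when the award decision is issued), so May 17, 2001 through May 31, 2001; done May 29, 2001 — within the window.
Step 2: the earliest permitted date is 7 days after May 29, 2001 (when the written protest is filed), i.e. June 5, 2001; done June 6, 2001, after the minimum wait.
Step 3: the window is 11–41 days after June 6, 2001 (when the protest is served on the awardee), so June 17, 2001 through July 17, 2001; June 12, 2001 is 5 days too early.
The procedure was therefore not followed at step 3.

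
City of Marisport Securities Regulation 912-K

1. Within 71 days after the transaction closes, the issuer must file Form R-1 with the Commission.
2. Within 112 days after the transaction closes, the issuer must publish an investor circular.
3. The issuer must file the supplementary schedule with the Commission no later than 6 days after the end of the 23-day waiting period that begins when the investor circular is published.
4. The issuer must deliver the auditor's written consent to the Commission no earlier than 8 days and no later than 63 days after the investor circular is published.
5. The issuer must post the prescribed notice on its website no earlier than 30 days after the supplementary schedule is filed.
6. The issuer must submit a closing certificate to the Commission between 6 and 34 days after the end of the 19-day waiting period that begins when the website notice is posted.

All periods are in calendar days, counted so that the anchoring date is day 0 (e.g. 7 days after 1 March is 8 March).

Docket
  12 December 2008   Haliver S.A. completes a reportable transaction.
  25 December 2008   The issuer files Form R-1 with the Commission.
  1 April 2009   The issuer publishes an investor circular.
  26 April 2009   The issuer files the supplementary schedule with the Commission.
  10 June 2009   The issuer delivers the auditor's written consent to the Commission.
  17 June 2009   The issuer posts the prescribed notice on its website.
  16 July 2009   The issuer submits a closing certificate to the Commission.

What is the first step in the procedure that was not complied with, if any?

Step 1: 71 days after 12 December 2008 (when the transaction closes) is 21 February 2009; completed 25 December 2008, before the deadline.
Step 2: 112 days after 12 December 2008 (when the transaction closes) is 3 April 2009; 1 April 2009 is within that limit.
Step 3: 6 days after 24 April 2009 (end of the 23-day waiting period, which began when the investor circular is published on 1 April 2009) is 30 April 2009; 26 April 2009 is within that limit.
Step 4: the window is 8–63 days after 1 April 2009 (when the investor circular is published), so 9 April 2009 through 3 June 2009; done 10 June 2009 — 7 days after the window closed.
The procedure was therefore not followed at step 4.

Step 4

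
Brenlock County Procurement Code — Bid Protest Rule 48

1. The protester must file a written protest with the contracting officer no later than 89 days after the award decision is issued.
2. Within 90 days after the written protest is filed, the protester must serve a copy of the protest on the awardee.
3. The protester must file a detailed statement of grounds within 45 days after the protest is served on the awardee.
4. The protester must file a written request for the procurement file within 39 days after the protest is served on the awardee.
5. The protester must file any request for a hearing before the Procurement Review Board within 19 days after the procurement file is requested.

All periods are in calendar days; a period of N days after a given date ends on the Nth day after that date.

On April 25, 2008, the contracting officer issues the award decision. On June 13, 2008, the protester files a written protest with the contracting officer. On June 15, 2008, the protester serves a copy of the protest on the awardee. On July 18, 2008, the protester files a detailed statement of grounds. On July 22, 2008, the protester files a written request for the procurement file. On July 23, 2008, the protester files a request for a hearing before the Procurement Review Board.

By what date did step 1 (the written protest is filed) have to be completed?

Step 1 runs from April 25, 2008, when the award decision is issued. 89 days after April 25, 2008 is July 23, 2008.

July 23, 2008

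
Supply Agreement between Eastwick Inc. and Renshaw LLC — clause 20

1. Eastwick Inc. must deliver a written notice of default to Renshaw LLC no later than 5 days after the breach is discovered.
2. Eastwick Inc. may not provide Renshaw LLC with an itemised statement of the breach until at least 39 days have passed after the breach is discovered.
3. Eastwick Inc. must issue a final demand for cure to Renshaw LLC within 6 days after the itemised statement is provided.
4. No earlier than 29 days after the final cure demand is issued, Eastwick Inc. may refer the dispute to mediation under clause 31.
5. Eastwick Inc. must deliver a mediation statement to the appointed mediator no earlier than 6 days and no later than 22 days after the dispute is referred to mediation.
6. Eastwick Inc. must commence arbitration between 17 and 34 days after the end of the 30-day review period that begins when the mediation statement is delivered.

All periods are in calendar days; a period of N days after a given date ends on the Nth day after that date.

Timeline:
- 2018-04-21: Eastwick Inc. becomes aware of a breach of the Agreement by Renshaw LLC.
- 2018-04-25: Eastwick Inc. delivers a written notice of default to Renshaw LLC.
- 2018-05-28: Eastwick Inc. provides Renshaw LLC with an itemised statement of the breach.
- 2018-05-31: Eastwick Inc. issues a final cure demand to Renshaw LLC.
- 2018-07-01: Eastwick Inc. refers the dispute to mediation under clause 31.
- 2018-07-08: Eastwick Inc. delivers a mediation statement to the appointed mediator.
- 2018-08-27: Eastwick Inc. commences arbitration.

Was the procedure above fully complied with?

No

Step 1 — counting 5 days from 2018-04-21 (when the breach is discovered) gives a deadline of 2018-04-26; completed 2018-04-25, before the deadline.
Step 2 — must wait 39 days from 2018-04-21 (when the breach is discovered), so not before 2018-05-30; 2018-05-28 is 2 days before the earliest permitted date.
That is the first point of non-compliance.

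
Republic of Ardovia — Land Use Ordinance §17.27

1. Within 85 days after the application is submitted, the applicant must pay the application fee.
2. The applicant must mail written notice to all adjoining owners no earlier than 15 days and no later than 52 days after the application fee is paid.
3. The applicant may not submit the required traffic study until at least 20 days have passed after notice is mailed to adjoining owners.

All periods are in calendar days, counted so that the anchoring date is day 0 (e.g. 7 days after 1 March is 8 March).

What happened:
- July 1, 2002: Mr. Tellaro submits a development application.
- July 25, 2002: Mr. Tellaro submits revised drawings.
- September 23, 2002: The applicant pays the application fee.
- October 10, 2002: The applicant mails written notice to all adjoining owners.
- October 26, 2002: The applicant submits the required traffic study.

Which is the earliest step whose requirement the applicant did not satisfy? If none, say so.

(1) due by July 1, 2002 + 85 days = September 24, 2002; done September 23, 2002 — timely.
(2) the permitted window runs from September 23, 2002 + 15 = October 8, 2002 to September 23, 2002 + 52 = November 14, 2002; done October 10, 2002 — within the window.
(3) permitted from October 10, 2002 + 20 days = October 30, 2002 onward; acted on October 26, 2002, 4 days prematurely.

Step 3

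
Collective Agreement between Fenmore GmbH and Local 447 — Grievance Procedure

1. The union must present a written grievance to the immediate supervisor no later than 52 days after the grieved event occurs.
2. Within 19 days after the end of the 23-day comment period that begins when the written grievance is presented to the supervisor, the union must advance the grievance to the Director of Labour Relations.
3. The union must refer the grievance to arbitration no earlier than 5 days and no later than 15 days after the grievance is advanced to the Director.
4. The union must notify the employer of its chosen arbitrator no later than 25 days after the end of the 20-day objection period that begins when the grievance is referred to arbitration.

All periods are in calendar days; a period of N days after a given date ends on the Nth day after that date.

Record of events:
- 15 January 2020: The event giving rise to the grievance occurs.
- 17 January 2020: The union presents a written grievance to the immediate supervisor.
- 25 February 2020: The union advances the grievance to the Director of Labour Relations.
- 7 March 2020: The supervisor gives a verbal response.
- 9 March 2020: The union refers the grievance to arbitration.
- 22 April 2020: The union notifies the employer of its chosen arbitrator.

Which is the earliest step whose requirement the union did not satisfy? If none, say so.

(1) due by 15 January 2020 + 52 days = 7 March 2020; done 17 January 2020 — timely.
(2) due by 9 February 2020 + 19 days = 28 February 2020; 25 February 2020 is within that limit.
(3) the permitted window runs from 25 February 2020 + 5 = 1 March 2020 to 25 February 2020 + 15 = 11 March 2020; done 9 March 2020, which is between those dates.
(4) due by 29 March 2020 + 25 days = 23 April 2020; 22 April 2020 is within that limit.

None — every step was satisfied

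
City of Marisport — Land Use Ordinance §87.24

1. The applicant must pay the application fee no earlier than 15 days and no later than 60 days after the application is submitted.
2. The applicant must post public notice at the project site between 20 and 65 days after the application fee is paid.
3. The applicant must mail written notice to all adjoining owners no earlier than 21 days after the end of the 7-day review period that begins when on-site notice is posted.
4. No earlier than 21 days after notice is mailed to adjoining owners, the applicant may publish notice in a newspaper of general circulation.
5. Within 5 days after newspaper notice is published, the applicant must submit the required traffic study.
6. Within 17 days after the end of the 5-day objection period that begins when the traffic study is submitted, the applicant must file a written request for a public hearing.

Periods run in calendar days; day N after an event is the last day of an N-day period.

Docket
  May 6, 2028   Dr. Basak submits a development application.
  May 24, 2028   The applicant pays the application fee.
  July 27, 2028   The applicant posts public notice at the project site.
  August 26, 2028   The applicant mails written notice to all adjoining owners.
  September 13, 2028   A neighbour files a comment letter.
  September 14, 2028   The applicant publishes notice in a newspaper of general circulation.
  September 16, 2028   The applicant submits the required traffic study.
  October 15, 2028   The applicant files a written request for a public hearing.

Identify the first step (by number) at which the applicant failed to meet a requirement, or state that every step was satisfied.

Step 4

Step 1 — 15 and 60 days from May 6, 2028 (when the application is submitted) are May 21, 2028 and July 5, 2028 respectively; done May 24, 2028, which is between those dates.
Step 2 — 20 and 65 days from May 24, 2028 (when the application fee is paid) are June 13, 2028 and July 28, 2028 respectively; done July 27, 2028 — within the window.
Step 3 — must wait 21 days from August 3, 2028 (end of the 7-day review period, which began when on-site notice is posted on July 27, 2028), so not before August 24, 2028; done August 26, 2028, after the minimum wait.
Step 4 — must wait 21 days from August 26, 2028 (when notice is mailed to adjoining owners), so not before September 16, 2028; September 14, 2028 is 2 days before the earliest permitted date.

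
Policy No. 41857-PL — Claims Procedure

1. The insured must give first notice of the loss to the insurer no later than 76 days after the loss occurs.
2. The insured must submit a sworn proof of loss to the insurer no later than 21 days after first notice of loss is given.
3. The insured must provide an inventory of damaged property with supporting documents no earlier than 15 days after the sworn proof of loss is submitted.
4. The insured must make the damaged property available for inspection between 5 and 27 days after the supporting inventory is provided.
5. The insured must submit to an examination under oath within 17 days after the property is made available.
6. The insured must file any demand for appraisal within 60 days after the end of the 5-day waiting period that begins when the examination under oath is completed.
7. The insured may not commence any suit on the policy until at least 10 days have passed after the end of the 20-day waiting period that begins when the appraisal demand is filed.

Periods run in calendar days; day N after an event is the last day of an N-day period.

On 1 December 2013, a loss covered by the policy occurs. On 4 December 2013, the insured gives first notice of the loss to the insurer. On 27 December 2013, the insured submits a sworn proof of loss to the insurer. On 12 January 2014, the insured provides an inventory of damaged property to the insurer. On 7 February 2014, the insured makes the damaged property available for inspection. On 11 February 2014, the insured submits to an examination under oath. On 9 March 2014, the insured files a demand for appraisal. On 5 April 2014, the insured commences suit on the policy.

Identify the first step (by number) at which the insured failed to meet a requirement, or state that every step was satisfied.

Step 2

Step 1: 76 days after 1 December 2013 (when the loss occurs) is 15 February 2014; completed 4 December 2013, before the deadline.
Step 2: 21 days after 4 December 2013 (when first notice of loss is given) is 25 December 2013; not done until 27 December 2013, 2 days after the deadline.
No need to go further; step 2 was not satisfied.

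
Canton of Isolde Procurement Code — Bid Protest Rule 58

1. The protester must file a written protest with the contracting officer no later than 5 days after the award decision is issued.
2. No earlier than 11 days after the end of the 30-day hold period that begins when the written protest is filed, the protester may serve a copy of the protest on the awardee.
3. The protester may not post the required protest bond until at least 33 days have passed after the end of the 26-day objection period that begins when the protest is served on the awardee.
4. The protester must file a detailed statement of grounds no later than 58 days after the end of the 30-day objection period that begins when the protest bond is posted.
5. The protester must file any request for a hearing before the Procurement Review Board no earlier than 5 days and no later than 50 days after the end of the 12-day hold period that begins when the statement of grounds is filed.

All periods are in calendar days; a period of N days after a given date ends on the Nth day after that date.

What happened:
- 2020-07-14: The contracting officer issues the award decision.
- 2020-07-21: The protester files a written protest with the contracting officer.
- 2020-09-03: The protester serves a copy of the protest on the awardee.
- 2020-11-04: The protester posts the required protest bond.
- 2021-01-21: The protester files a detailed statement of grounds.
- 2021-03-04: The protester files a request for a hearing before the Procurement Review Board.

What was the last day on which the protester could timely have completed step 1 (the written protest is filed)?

Step 1 runs from 2020-07-14, when the award decision is issued. 5 days after 2020-07-14 is 2020-07-19.

2020-07-19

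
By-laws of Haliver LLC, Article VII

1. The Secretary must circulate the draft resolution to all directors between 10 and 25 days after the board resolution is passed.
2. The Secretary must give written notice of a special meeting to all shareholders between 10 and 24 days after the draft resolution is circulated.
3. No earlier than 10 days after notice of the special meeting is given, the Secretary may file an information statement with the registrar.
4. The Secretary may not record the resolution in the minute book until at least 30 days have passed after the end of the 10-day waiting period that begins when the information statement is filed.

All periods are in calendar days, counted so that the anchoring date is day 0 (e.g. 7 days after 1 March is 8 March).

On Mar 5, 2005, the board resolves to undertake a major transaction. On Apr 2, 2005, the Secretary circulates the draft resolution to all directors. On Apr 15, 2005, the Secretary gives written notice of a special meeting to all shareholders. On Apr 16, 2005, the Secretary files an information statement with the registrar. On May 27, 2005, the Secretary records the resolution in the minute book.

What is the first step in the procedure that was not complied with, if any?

Step 1

(1) the permitted window runs from Mar 5, 2005 + 10 = Mar 15, 2005 to Mar 5, 2005 + 25 = Mar 30, 2005; done Apr 2, 2005 — 3 days after the window closed.
The procedure was therefore not followed at step 1.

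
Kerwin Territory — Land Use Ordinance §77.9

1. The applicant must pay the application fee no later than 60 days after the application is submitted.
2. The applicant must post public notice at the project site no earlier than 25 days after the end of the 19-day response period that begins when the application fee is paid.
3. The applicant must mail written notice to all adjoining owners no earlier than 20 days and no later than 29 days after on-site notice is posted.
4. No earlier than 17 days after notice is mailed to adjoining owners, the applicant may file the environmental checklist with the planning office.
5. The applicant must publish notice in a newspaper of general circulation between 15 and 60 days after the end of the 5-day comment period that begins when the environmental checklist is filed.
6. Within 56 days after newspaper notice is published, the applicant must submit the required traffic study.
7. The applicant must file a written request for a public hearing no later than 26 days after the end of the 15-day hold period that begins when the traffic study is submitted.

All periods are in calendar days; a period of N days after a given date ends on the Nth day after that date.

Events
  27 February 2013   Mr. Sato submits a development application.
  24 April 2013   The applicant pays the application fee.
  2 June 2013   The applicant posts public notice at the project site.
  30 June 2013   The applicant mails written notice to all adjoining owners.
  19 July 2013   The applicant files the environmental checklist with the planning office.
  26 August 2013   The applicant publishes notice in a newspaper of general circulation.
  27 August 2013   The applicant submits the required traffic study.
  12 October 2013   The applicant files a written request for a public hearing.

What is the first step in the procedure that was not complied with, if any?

Step 2

Step 1: 60 days after 27 February 2013 (when the application is submitted) is 28 April 2013; 24 April 2013 is within that limit.
Step 2: the earliest permitted date is 25 days after 13 May 2013 (end of the 19-day response period, which began when the application fee is paid on 24 April 2013), i.e. 7 June 2013; acted on 2 June 2013, 5 days prematurely.
Later steps need not be reached.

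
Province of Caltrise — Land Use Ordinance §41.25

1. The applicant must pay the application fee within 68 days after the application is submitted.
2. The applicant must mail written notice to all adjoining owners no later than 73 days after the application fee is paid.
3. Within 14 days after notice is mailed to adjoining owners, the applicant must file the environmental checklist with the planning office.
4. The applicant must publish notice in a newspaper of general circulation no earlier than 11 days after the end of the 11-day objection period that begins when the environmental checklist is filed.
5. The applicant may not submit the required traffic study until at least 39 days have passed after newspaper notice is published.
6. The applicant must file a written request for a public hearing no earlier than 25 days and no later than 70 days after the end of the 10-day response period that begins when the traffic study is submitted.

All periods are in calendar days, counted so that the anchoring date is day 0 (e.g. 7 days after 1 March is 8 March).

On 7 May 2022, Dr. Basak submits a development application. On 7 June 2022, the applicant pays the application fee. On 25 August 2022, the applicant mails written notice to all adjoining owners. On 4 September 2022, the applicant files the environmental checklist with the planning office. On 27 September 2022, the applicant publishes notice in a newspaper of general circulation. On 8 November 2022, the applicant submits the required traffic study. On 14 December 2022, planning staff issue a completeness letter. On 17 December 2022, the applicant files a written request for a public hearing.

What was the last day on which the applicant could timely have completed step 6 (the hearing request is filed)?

27 January 2023

The traffic study is submitted on 8 November 2022; the 10-day response period therefore ends 18 November 2022, and step 6 runs from that date. The window is 25–70 days after 18 November 2022; it closes on 27 January 2023.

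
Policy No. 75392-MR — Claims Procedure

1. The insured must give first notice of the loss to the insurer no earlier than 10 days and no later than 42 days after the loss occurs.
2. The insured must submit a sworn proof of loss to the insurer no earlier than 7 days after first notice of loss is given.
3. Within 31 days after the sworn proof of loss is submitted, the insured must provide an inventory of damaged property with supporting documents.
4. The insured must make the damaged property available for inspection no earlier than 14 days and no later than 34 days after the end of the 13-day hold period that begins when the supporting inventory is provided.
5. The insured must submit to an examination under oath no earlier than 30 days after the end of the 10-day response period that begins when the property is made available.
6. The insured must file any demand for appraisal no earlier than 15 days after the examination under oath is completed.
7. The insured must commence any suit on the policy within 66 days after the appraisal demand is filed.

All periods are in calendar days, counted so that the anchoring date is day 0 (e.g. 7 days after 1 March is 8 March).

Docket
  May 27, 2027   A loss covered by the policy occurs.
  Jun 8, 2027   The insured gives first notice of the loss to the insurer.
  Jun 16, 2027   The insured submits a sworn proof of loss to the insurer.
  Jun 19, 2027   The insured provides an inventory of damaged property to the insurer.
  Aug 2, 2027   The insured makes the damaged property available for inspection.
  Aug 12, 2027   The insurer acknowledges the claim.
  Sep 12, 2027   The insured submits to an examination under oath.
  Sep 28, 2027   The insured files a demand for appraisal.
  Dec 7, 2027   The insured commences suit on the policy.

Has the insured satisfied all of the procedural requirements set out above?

No

Step 1: the window is 10–42 days after May 27, 2027 (when the loss occurs), so Jun 6, 2027 through Jul 8, 2027; Jun 8, 2027 falls inside that range.
Step 2: the earliest permitted date is 7 days after Jun 8, 2027 (when first notice of loss is given), i.e. Jun 15, 2027; done Jun 16, 2027 — permitted.
Step 3: 31 days after Jun 16, 2027 (when the sworn proof of loss is submitted) is Jul 17, 2027; done Jun 19, 2027 — timely.
Step 4: the window is 14–34 days after Jul 2, 2027 (end of the 13-day hold period, which began when the supporting inventory is provided on Jun 19, 2027), so Jul 16, 2027 through Aug 5, 2027; Aug 2, 2027 falls inside that range.
Step 5: the earliest permitted date is 30 days after Aug 12, 2027 (end of the 10-day response period, which began when the property is made available on Aug 2, 2027), i.e. Sep 11, 2027; Sep 12, 2027 is on or after that date.
Step 6: the earliest permitted date is 15 days after Sep 12, 2027 (when the examination under oath is completed), i.e. Sep 27, 2027; done Sep 28, 2027 — permitted.
Step 7: 66 days after Sep 28, 2027 (when the appraisal demand is filed) is Dec 3, 2027; not done until Dec 7, 2027, 4 days after the deadline.
The procedure was therefore not followed at step 7.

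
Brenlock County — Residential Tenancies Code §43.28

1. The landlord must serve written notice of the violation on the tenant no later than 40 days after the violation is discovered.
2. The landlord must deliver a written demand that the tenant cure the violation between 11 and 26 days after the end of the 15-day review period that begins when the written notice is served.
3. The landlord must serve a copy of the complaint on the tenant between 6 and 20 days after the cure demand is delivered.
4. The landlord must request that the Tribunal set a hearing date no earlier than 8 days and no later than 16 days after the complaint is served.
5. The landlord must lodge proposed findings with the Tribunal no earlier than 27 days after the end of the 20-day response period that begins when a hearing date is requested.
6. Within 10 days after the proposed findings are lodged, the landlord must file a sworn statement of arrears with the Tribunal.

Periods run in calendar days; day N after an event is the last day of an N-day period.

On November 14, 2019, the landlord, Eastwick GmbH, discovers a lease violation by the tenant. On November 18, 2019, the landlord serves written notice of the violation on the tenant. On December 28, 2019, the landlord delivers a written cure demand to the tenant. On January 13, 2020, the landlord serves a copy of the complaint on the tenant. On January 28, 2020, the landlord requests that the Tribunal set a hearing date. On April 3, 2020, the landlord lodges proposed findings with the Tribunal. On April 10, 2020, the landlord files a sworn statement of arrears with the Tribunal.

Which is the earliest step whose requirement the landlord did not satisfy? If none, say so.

None — every step was satisfied

Step 1: 40 days after November 14, 2019 (when the violation is discovered) is December 24, 2019; November 18, 2019 is within that limit.
Step 2: the window is 11–26 days after December 3, 2019 (end of the 15-day review period, which began when the written notice is served on November 18, 2019), so December 14, 2019 through December 29, 2019; done December 28, 2019, which is between those dates.
Step 3: the window is 6–20 days after December 28, 2019 (when the cure demand is delivered), so January 3, 2020 through January 17, 2020; done January 13, 2020 — within the window.
Step 4: the window is 8–16 days after January 13, 2020 (when the complaint is served), so January 21, 2020 through January 29, 2020; January 28, 2020 falls inside that range.
Step 5: the earliest permitted date is 27 days after February 17, 2020 (end of the 20-day response period, which began when a hearing date is requested on January 28, 2020), i.e. March 15, 2020; done April 3, 2020 — permitted.
Step 6: 10 days after April 3, 2020 (when the proposed findings are lodged) is April 13, 2020; April 10, 2020 is within that limit.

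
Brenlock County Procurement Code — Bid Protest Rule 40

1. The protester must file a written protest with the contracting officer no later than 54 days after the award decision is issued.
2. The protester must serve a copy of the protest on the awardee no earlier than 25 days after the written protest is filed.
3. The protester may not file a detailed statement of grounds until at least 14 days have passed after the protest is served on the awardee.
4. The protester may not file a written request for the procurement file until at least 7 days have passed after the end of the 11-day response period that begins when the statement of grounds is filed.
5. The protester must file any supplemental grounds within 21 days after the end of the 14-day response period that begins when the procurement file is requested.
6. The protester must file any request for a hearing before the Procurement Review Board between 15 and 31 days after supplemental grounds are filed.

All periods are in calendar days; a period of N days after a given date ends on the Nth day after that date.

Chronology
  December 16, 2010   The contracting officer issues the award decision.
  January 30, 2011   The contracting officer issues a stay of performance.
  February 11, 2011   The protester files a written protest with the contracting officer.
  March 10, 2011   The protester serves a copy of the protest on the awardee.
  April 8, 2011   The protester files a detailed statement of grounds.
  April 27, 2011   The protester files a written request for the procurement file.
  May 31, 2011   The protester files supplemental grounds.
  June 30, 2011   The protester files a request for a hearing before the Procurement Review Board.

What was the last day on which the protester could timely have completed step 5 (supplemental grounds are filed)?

June 1, 2011

The procurement file is requested on April 27, 2011; the 14-day response period therefore ends May 11, 2011, and step 5 runs from that date. 21 days after May 11, 2011 is June 1, 2011.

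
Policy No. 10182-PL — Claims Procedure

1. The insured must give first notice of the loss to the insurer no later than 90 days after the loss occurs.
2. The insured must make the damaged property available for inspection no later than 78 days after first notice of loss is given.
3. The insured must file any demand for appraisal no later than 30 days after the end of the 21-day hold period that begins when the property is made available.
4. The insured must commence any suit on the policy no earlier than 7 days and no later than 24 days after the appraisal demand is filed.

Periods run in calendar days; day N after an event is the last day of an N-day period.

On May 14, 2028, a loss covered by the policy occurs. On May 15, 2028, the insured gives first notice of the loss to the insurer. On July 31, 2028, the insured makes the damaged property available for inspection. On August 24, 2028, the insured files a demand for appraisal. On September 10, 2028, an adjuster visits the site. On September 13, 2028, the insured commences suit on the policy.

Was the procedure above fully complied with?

Yes

(1) due by May 14, 2028 + 90 days = August 12, 2028; May 15, 2028 is within that limit.
(2) due by May 15, 2028 + 78 days = August 1, 2028; completed July 31, 2028, before the deadline.
(3) due by August 21, 2028 + 30 days = September 20, 2028; August 24, 2028 is within that limit.
(4) the permitted window runs from August 24, 2028 + 7 = August 31, 2028 to August 24, 2028 + 24 = September 17, 2028; done September 13, 2028, which is between those dates.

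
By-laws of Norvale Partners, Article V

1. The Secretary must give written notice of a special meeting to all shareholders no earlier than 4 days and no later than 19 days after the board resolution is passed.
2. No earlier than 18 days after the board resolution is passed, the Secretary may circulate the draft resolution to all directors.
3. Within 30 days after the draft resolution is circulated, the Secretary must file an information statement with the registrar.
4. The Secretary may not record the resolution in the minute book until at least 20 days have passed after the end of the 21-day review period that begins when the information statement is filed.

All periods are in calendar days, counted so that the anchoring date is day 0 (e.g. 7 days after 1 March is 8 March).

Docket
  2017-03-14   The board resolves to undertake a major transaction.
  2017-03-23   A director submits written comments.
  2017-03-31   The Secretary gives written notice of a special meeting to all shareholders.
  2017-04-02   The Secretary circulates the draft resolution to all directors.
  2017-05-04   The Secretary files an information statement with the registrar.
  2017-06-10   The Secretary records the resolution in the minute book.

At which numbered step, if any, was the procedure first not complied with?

Step 1: the window is 4–19 days after 2017-03-14 (when the board resolution is passed), so 2017-03-18 through 2017-04-02; done 2017-03-31, which is between those dates.
Step 2: the earliest permitted date is 18 days after 2017-03-14 (when the board resolution is passed), i.e. 2017-04-01; 2017-04-02 is on or after that date.
Step 3: 30 days after 2017-04-02 (when the draft resolution is circulated) is 2017-05-02; done 2017-05-04 — 2 days late.
The procedure was therefore not followed at step 3.

Step 3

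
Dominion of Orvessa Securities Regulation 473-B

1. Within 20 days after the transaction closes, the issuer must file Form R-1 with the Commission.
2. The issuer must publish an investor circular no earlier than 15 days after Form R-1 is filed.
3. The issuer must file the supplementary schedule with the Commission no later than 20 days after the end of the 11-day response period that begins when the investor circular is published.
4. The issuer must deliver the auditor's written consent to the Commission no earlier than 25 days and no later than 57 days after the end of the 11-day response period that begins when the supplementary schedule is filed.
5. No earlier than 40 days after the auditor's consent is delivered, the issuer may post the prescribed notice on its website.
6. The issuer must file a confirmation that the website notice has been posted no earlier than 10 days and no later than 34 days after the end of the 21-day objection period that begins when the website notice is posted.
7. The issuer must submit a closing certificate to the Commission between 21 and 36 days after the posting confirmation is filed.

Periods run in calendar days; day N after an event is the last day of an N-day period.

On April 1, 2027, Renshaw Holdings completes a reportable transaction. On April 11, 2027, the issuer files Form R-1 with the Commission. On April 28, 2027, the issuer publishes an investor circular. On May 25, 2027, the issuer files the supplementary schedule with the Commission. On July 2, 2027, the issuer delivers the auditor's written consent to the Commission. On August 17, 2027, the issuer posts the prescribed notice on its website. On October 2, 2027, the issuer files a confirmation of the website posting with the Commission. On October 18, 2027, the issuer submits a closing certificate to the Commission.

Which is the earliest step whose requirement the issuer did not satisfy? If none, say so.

Step 1: 20 days after April 1, 2027 (when the transaction closes) is April 21, 2027; completed April 11, 2027, before the deadline.
Step 2: the earliest permitted date is 15 days after April 11, 2027 (when Form R-1 is filed), i.e. April 26, 2027; done April 28, 2027, after the minimum wait.
Step 3: 20 days after May 9, 2027 (end of the 11-day response period, which began when the investor circular is published on April 28, 2027) is May 29, 2027; completed May 25, 2027, before the deadline.
Step 4: the window is 25–57 days after June 5, 2027 (end of the 11-day response period, which began when the supplementary schedule is filed on May 25, 2027), so June 30, 2027 through August 1, 2027; done July 2, 2027, which is between those dates.
Step 5: the earliest permitted date is 40 days after July 2, 2027 (when the auditor's consent is delivered), i.e. August 11, 2027; done August 17, 2027 — permitted.
Step 6: the window is 10–34 days after September 7, 2027 (end of the 21-day objection period, which began when the website notice is posted on August 17, 2027), so September 17, 2027 through October 11, 2027; October 2, 2027 falls inside that range.
Step 7: the window is 21–36 days after October 2, 2027 (when the posting confirmation is filed), so October 23, 2027 through November 7, 2027; done October 18, 2027 — 5 days before the window opened.
No need to go further; step 7 was not satisfied.

Step 7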